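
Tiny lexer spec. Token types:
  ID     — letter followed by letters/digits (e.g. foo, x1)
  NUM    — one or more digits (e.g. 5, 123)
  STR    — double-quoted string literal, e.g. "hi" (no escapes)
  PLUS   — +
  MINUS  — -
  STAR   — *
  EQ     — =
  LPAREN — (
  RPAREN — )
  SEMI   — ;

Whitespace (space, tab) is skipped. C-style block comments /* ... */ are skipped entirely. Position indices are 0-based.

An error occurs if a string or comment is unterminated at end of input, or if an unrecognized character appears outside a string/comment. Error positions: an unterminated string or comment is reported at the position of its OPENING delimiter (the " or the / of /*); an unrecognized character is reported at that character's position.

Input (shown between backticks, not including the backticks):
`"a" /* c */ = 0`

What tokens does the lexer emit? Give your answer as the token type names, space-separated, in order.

Answer: STR EQ NUM

Derivation:
pos=0: enter STRING mode
pos=0: emit STR "a" (now at pos=3)
pos=4: enter COMMENT mode (saw '/*')
exit COMMENT mode (now at pos=11)
pos=12: emit EQ '='
pos=14: emit NUM '0' (now at pos=15)
DONE. 3 tokens: [STR, EQ, NUM]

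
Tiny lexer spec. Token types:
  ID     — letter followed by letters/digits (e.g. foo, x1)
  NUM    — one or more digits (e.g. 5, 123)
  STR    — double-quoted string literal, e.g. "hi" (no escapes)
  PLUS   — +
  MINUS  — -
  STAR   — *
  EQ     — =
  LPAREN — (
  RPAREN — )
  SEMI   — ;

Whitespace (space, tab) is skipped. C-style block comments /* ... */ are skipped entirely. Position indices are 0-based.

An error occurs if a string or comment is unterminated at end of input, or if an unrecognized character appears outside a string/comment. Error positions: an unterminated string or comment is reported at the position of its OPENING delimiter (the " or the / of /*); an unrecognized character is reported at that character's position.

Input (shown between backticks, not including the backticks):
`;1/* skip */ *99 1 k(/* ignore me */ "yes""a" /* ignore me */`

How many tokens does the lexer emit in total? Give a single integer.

pos=0: emit SEMI ';'
pos=1: emit NUM '1' (now at pos=2)
pos=2: enter COMMENT mode (saw '/*')
exit COMMENT mode (now at pos=12)
pos=13: emit STAR '*'
pos=14: emit NUM '99' (now at pos=16)
pos=17: emit NUM '1' (now at pos=18)
pos=19: emit ID 'k' (now at pos=20)
pos=20: emit LPAREN '('
pos=21: enter COMMENT mode (saw '/*')
exit COMMENT mode (now at pos=36)
pos=37: enter STRING mode
pos=37: emit STR "yes" (now at pos=42)
pos=42: enter STRING mode
pos=42: emit STR "a" (now at pos=45)
pos=46: enter COMMENT mode (saw '/*')
exit COMMENT mode (now at pos=61)
DONE. 9 tokens: [SEMI, NUM, STAR, NUM, NUM, ID, LPAREN, STR, STR]

Answer: 9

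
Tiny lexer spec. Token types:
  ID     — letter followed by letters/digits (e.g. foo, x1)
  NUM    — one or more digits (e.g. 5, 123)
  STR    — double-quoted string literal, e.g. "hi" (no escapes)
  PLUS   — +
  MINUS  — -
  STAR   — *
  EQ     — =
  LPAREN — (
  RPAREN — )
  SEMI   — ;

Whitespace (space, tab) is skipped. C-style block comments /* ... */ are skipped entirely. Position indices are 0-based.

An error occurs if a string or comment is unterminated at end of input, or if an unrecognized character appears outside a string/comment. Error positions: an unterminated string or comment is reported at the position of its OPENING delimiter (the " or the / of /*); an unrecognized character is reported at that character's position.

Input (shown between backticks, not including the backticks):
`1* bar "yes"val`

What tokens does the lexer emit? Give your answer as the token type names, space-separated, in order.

pos=0: emit NUM '1' (now at pos=1)
pos=1: emit STAR '*'
pos=3: emit ID 'bar' (now at pos=6)
pos=7: enter STRING mode
pos=7: emit STR "yes" (now at pos=12)
pos=12: emit ID 'val' (now at pos=15)
DONE. 5 tokens: [NUM, STAR, ID, STR, ID]

Answer: NUM STAR ID STR ID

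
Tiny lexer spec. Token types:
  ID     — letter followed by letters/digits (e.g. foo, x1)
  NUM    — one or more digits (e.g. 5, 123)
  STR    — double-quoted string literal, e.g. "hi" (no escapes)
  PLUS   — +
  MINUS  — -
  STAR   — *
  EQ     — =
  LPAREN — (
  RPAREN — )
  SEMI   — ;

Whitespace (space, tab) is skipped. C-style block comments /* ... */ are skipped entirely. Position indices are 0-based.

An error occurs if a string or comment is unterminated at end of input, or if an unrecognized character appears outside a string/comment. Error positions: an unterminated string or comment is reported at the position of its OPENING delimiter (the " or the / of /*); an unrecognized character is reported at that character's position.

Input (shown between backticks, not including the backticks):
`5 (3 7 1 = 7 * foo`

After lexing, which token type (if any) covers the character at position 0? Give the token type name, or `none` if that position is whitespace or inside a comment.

pos=0: emit NUM '5' (now at pos=1)
pos=2: emit LPAREN '('
pos=3: emit NUM '3' (now at pos=4)
pos=5: emit NUM '7' (now at pos=6)
pos=7: emit NUM '1' (now at pos=8)
pos=9: emit EQ '='
pos=11: emit NUM '7' (now at pos=12)
pos=13: emit STAR '*'
pos=15: emit ID 'foo' (now at pos=18)
DONE. 9 tokens: [NUM, LPAREN, NUM, NUM, NUM, EQ, NUM, STAR, ID]
Position 0: char is '5' -> NUM

Answer: NUM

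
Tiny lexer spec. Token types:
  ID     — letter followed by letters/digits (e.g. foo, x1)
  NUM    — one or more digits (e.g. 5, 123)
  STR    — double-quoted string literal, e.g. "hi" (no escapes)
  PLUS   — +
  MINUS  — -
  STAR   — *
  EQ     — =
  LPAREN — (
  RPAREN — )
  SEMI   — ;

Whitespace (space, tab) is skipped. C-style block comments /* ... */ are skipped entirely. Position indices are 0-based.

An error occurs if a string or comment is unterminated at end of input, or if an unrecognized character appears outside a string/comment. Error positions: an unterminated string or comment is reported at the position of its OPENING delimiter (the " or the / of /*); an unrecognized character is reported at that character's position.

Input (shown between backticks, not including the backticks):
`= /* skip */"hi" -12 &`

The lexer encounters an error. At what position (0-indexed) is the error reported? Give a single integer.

pos=0: emit EQ '='
pos=2: enter COMMENT mode (saw '/*')
exit COMMENT mode (now at pos=12)
pos=12: enter STRING mode
pos=12: emit STR "hi" (now at pos=16)
pos=17: emit MINUS '-'
pos=18: emit NUM '12' (now at pos=20)
pos=21: ERROR — unrecognized char '&'

Answer: 21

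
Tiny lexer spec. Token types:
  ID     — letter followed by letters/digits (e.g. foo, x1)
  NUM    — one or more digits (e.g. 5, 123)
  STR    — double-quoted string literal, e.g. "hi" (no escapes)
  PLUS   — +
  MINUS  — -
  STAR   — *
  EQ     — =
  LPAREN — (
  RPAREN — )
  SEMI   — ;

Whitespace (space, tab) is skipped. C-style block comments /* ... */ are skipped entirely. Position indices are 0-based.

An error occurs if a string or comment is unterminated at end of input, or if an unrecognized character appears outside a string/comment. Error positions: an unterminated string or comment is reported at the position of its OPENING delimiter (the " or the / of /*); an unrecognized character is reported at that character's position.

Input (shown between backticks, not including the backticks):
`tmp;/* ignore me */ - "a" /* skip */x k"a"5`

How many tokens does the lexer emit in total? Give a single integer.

pos=0: emit ID 'tmp' (now at pos=3)
pos=3: emit SEMI ';'
pos=4: enter COMMENT mode (saw '/*')
exit COMMENT mode (now at pos=19)
pos=20: emit MINUS '-'
pos=22: enter STRING mode
pos=22: emit STR "a" (now at pos=25)
pos=26: enter COMMENT mode (saw '/*')
exit COMMENT mode (now at pos=36)
pos=36: emit ID 'x' (now at pos=37)
pos=38: emit ID 'k' (now at pos=39)
pos=39: enter STRING mode
pos=39: emit STR "a" (now at pos=42)
pos=42: emit NUM '5' (now at pos=43)
DONE. 8 tokens: [ID, SEMI, MINUS, STR, ID, ID, STR, NUM]

Answer: 8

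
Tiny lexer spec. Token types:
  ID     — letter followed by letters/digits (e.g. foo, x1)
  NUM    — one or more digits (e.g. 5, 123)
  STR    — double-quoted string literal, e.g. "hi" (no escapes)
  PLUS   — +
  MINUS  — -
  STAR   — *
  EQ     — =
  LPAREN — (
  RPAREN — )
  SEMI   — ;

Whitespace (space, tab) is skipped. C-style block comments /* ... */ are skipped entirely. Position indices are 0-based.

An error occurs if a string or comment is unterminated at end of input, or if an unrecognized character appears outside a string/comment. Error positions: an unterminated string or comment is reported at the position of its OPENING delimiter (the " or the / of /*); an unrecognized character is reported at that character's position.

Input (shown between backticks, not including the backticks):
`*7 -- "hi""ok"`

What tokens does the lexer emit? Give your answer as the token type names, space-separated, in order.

pos=0: emit STAR '*'
pos=1: emit NUM '7' (now at pos=2)
pos=3: emit MINUS '-'
pos=4: emit MINUS '-'
pos=6: enter STRING mode
pos=6: emit STR "hi" (now at pos=10)
pos=10: enter STRING mode
pos=10: emit STR "ok" (now at pos=14)
DONE. 6 tokens: [STAR, NUM, MINUS, MINUS, STR, STR]

Answer: STAR NUM MINUS MINUS STR STR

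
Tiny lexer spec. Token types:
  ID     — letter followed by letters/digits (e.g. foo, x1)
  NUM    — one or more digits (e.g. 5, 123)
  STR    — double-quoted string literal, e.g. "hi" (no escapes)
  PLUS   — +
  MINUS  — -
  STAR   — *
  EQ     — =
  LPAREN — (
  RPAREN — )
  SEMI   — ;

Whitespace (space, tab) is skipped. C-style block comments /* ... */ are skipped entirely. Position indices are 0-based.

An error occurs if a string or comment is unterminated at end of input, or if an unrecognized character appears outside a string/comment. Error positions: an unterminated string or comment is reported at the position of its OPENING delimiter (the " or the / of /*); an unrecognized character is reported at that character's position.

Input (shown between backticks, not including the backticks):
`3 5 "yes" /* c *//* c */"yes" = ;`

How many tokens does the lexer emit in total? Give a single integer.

pos=0: emit NUM '3' (now at pos=1)
pos=2: emit NUM '5' (now at pos=3)
pos=4: enter STRING mode
pos=4: emit STR "yes" (now at pos=9)
pos=10: enter COMMENT mode (saw '/*')
exit COMMENT mode (now at pos=17)
pos=17: enter COMMENT mode (saw '/*')
exit COMMENT mode (now at pos=24)
pos=24: enter STRING mode
pos=24: emit STR "yes" (now at pos=29)
pos=30: emit EQ '='
pos=32: emit SEMI ';'
DONE. 6 tokens: [NUM, NUM, STR, STR, EQ, SEMI]

Answer: 6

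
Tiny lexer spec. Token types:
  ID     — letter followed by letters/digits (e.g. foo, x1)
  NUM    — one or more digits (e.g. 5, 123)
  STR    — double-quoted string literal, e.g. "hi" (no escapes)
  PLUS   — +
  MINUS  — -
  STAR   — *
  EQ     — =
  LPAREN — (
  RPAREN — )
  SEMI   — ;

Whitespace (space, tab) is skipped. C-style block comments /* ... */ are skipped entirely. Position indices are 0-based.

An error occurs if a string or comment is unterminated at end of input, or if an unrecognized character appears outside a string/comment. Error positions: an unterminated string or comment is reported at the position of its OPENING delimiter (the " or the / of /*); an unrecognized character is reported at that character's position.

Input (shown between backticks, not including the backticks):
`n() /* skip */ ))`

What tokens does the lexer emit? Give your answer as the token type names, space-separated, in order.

Answer: ID LPAREN RPAREN RPAREN RPAREN

Derivation:
pos=0: emit ID 'n' (now at pos=1)
pos=1: emit LPAREN '('
pos=2: emit RPAREN ')'
pos=4: enter COMMENT mode (saw '/*')
exit COMMENT mode (now at pos=14)
pos=15: emit RPAREN ')'
pos=16: emit RPAREN ')'
DONE. 5 tokens: [ID, LPAREN, RPAREN, RPAREN, RPAREN]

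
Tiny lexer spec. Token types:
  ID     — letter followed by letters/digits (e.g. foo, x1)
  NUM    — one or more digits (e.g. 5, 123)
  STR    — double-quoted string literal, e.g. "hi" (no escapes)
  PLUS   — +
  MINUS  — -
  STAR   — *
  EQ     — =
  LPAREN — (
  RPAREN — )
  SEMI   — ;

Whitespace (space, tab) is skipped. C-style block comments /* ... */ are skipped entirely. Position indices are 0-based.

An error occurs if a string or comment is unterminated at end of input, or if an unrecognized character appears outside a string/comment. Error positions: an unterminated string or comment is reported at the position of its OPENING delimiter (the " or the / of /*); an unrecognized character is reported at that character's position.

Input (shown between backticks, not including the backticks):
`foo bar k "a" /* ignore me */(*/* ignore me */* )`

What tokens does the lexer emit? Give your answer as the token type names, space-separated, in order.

pos=0: emit ID 'foo' (now at pos=3)
pos=4: emit ID 'bar' (now at pos=7)
pos=8: emit ID 'k' (now at pos=9)
pos=10: enter STRING mode
pos=10: emit STR "a" (now at pos=13)
pos=14: enter COMMENT mode (saw '/*')
exit COMMENT mode (now at pos=29)
pos=29: emit LPAREN '('
pos=30: emit STAR '*'
pos=31: enter COMMENT mode (saw '/*')
exit COMMENT mode (now at pos=46)
pos=46: emit STAR '*'
pos=48: emit RPAREN ')'
DONE. 8 tokens: [ID, ID, ID, STR, LPAREN, STAR, STAR, RPAREN]

Answer: ID ID ID STR LPAREN STAR STAR RPAREN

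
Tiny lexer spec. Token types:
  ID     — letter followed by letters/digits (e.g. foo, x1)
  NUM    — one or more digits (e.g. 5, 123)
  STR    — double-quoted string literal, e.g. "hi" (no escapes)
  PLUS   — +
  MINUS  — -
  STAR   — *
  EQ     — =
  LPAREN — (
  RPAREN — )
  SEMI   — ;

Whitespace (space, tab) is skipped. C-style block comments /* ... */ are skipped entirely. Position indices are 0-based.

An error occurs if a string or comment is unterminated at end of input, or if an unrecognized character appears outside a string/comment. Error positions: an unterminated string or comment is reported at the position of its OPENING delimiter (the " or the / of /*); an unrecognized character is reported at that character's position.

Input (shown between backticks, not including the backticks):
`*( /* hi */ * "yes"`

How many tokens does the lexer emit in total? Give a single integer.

Answer: 4

Derivation:
pos=0: emit STAR '*'
pos=1: emit LPAREN '('
pos=3: enter COMMENT mode (saw '/*')
exit COMMENT mode (now at pos=11)
pos=12: emit STAR '*'
pos=14: enter STRING mode
pos=14: emit STR "yes" (now at pos=19)
DONE. 4 tokens: [STAR, LPAREN, STAR, STR]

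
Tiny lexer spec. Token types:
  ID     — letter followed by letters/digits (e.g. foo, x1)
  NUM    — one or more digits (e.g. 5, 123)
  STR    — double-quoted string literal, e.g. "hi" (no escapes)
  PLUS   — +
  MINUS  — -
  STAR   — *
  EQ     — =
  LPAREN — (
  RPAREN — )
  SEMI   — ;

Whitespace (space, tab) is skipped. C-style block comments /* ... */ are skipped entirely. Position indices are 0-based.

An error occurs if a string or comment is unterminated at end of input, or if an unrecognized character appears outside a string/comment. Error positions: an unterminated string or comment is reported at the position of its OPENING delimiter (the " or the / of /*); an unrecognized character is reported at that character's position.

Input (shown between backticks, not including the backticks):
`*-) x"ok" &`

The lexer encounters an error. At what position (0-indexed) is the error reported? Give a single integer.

pos=0: emit STAR '*'
pos=1: emit MINUS '-'
pos=2: emit RPAREN ')'
pos=4: emit ID 'x' (now at pos=5)
pos=5: enter STRING mode
pos=5: emit STR "ok" (now at pos=9)
pos=10: ERROR — unrecognized char '&'

Answer: 10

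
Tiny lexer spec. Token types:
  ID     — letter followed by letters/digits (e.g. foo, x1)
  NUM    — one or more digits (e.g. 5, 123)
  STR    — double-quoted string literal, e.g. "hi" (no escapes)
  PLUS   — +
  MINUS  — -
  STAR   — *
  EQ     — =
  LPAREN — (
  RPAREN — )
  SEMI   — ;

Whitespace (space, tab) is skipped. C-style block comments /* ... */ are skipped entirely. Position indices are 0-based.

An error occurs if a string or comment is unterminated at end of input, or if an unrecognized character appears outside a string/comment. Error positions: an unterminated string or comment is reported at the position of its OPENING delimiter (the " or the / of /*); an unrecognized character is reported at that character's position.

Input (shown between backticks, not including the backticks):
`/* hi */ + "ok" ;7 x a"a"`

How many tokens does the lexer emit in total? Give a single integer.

pos=0: enter COMMENT mode (saw '/*')
exit COMMENT mode (now at pos=8)
pos=9: emit PLUS '+'
pos=11: enter STRING mode
pos=11: emit STR "ok" (now at pos=15)
pos=16: emit SEMI ';'
pos=17: emit NUM '7' (now at pos=18)
pos=19: emit ID 'x' (now at pos=20)
pos=21: emit ID 'a' (now at pos=22)
pos=22: enter STRING mode
pos=22: emit STR "a" (now at pos=25)
DONE. 7 tokens: [PLUS, STR, SEMI, NUM, ID, ID, STR]

Answer: 7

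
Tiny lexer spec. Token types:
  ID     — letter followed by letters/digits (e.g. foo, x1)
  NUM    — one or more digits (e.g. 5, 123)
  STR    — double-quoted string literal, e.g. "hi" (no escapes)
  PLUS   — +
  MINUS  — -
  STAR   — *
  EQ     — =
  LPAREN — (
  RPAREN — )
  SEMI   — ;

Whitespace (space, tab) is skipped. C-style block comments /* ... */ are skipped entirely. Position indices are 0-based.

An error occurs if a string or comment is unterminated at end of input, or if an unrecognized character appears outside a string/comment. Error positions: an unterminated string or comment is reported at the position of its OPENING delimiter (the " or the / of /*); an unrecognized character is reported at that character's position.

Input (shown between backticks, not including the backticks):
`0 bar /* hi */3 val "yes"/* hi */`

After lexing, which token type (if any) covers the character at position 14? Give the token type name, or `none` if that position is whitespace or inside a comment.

pos=0: emit NUM '0' (now at pos=1)
pos=2: emit ID 'bar' (now at pos=5)
pos=6: enter COMMENT mode (saw '/*')
exit COMMENT mode (now at pos=14)
pos=14: emit NUM '3' (now at pos=15)
pos=16: emit ID 'val' (now at pos=19)
pos=20: enter STRING mode
pos=20: emit STR "yes" (now at pos=25)
pos=25: enter COMMENT mode (saw '/*')
exit COMMENT mode (now at pos=33)
DONE. 5 tokens: [NUM, ID, NUM, ID, STR]
Position 14: char is '3' -> NUM

Answer: NUM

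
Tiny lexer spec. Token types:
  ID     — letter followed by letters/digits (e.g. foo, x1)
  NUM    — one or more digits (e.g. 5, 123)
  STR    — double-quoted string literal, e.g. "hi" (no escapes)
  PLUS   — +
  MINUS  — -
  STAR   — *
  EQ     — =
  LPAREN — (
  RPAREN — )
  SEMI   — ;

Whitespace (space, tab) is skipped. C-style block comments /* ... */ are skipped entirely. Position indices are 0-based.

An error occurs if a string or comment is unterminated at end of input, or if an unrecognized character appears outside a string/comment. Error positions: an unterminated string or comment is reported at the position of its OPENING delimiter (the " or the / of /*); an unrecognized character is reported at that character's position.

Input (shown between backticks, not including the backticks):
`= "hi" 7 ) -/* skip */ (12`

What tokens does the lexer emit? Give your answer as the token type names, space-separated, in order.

pos=0: emit EQ '='
pos=2: enter STRING mode
pos=2: emit STR "hi" (now at pos=6)
pos=7: emit NUM '7' (now at pos=8)
pos=9: emit RPAREN ')'
pos=11: emit MINUS '-'
pos=12: enter COMMENT mode (saw '/*')
exit COMMENT mode (now at pos=22)
pos=23: emit LPAREN '('
pos=24: emit NUM '12' (now at pos=26)
DONE. 7 tokens: [EQ, STR, NUM, RPAREN, MINUS, LPAREN, NUM]

Answer: EQ STR NUM RPAREN MINUS LPAREN NUM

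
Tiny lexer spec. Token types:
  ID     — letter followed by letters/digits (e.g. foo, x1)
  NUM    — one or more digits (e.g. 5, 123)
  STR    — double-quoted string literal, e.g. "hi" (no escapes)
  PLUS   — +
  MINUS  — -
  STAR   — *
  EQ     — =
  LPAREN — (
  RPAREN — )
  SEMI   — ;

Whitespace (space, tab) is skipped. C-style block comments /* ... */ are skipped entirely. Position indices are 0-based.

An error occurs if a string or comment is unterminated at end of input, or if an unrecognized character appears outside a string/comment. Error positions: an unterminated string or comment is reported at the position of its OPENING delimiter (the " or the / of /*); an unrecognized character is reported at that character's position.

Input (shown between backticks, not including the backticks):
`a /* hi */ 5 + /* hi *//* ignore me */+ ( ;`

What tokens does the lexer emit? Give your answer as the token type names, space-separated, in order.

Answer: ID NUM PLUS PLUS LPAREN SEMI

Derivation:
pos=0: emit ID 'a' (now at pos=1)
pos=2: enter COMMENT mode (saw '/*')
exit COMMENT mode (now at pos=10)
pos=11: emit NUM '5' (now at pos=12)
pos=13: emit PLUS '+'
pos=15: enter COMMENT mode (saw '/*')
exit COMMENT mode (now at pos=23)
pos=23: enter COMMENT mode (saw '/*')
exit COMMENT mode (now at pos=38)
pos=38: emit PLUS '+'
pos=40: emit LPAREN '('
pos=42: emit SEMI ';'
DONE. 6 tokens: [ID, NUM, PLUS, PLUS, LPAREN, SEMI]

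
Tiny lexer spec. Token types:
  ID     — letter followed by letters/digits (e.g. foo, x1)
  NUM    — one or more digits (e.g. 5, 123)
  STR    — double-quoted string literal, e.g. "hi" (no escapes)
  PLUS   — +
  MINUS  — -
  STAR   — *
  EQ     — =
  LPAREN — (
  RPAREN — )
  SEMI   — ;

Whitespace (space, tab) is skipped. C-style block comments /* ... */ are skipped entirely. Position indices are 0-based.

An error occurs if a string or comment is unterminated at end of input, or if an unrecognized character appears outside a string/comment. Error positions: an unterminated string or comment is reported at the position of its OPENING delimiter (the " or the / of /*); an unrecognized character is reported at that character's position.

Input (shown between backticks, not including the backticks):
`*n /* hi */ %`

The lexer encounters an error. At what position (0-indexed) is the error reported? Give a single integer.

Answer: 12

Derivation:
pos=0: emit STAR '*'
pos=1: emit ID 'n' (now at pos=2)
pos=3: enter COMMENT mode (saw '/*')
exit COMMENT mode (now at pos=11)
pos=12: ERROR — unrecognized char '%'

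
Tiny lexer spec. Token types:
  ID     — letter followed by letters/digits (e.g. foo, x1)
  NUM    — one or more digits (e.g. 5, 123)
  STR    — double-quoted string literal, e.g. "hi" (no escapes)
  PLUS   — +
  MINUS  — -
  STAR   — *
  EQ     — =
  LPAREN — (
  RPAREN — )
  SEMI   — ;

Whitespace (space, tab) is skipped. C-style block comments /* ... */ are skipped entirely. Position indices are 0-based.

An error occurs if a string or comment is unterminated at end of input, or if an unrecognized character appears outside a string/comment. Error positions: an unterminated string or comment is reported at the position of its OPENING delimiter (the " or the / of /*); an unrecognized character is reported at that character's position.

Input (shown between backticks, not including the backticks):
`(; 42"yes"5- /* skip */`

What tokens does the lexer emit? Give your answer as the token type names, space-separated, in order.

pos=0: emit LPAREN '('
pos=1: emit SEMI ';'
pos=3: emit NUM '42' (now at pos=5)
pos=5: enter STRING mode
pos=5: emit STR "yes" (now at pos=10)
pos=10: emit NUM '5' (now at pos=11)
pos=11: emit MINUS '-'
pos=13: enter COMMENT mode (saw '/*')
exit COMMENT mode (now at pos=23)
DONE. 6 tokens: [LPAREN, SEMI, NUM, STR, NUM, MINUS]

Answer: LPAREN SEMI NUM STR NUM MINUS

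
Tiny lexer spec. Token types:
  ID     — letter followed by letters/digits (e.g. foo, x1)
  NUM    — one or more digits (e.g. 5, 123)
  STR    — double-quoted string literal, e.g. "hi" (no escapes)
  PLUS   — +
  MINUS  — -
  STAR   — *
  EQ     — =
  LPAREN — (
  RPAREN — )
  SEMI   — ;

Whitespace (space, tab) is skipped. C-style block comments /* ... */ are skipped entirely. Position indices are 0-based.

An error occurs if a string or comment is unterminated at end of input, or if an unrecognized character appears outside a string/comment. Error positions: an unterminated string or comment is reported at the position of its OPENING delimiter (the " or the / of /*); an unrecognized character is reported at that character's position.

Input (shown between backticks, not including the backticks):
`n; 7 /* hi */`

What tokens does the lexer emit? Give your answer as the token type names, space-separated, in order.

Answer: ID SEMI NUM

Derivation:
pos=0: emit ID 'n' (now at pos=1)
pos=1: emit SEMI ';'
pos=3: emit NUM '7' (now at pos=4)
pos=5: enter COMMENT mode (saw '/*')
exit COMMENT mode (now at pos=13)
DONE. 3 tokens: [ID, SEMI, NUM]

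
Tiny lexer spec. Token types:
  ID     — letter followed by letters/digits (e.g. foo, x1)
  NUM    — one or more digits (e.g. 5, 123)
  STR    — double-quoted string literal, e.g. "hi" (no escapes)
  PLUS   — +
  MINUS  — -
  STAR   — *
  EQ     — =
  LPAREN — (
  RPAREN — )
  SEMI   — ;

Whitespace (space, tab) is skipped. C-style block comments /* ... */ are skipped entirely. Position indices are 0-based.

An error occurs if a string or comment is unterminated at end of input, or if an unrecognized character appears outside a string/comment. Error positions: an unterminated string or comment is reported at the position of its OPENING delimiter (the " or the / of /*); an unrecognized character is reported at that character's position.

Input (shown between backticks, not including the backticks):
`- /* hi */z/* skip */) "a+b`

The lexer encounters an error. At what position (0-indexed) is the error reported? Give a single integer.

pos=0: emit MINUS '-'
pos=2: enter COMMENT mode (saw '/*')
exit COMMENT mode (now at pos=10)
pos=10: emit ID 'z' (now at pos=11)
pos=11: enter COMMENT mode (saw '/*')
exit COMMENT mode (now at pos=21)
pos=21: emit RPAREN ')'
pos=23: enter STRING mode
pos=23: ERROR — unterminated string

Answer: 23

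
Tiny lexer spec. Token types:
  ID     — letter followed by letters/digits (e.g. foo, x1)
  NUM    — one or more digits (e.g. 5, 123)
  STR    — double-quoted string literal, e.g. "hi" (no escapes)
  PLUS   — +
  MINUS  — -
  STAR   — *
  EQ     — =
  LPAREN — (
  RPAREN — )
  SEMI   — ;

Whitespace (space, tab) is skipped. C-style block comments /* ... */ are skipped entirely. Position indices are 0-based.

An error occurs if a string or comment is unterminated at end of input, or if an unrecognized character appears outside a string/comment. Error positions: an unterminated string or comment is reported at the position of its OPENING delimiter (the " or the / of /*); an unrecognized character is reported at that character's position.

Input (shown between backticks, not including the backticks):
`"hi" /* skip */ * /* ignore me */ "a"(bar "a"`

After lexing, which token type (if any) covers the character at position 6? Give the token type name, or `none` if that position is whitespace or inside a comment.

Answer: none

Derivation:
pos=0: enter STRING mode
pos=0: emit STR "hi" (now at pos=4)
pos=5: enter COMMENT mode (saw '/*')
exit COMMENT mode (now at pos=15)
pos=16: emit STAR '*'
pos=18: enter COMMENT mode (saw '/*')
exit COMMENT mode (now at pos=33)
pos=34: enter STRING mode
pos=34: emit STR "a" (now at pos=37)
pos=37: emit LPAREN '('
pos=38: emit ID 'bar' (now at pos=41)
pos=42: enter STRING mode
pos=42: emit STR "a" (now at pos=45)
DONE. 6 tokens: [STR, STAR, STR, LPAREN, ID, STR]
Position 6: char is '*' -> none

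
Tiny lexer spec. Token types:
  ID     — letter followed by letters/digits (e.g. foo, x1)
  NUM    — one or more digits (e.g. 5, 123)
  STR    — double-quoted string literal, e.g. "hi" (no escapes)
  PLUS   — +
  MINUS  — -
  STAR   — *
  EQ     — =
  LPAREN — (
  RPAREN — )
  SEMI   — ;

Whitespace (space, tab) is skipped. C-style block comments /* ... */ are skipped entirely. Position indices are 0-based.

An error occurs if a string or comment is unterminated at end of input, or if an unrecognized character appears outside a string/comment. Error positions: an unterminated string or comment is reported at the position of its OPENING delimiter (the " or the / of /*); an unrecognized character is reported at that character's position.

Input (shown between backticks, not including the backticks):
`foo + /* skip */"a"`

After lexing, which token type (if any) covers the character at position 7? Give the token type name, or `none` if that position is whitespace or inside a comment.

Answer: none

Derivation:
pos=0: emit ID 'foo' (now at pos=3)
pos=4: emit PLUS '+'
pos=6: enter COMMENT mode (saw '/*')
exit COMMENT mode (now at pos=16)
pos=16: enter STRING mode
pos=16: emit STR "a" (now at pos=19)
DONE. 3 tokens: [ID, PLUS, STR]
Position 7: char is '*' -> none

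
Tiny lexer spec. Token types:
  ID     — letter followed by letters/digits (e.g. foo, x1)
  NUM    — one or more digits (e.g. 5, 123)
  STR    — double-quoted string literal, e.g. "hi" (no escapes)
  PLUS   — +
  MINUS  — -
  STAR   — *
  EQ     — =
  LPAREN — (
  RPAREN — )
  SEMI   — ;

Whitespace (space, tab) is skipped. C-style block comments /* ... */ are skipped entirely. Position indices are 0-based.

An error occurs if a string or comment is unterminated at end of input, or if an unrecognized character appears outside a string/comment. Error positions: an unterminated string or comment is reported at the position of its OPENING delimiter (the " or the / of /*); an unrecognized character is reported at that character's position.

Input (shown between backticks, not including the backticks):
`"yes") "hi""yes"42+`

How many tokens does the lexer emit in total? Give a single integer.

Answer: 6

Derivation:
pos=0: enter STRING mode
pos=0: emit STR "yes" (now at pos=5)
pos=5: emit RPAREN ')'
pos=7: enter STRING mode
pos=7: emit STR "hi" (now at pos=11)
pos=11: enter STRING mode
pos=11: emit STR "yes" (now at pos=16)
pos=16: emit NUM '42' (now at pos=18)
pos=18: emit PLUS '+'
DONE. 6 tokens: [STR, RPAREN, STR, STR, NUM, PLUS]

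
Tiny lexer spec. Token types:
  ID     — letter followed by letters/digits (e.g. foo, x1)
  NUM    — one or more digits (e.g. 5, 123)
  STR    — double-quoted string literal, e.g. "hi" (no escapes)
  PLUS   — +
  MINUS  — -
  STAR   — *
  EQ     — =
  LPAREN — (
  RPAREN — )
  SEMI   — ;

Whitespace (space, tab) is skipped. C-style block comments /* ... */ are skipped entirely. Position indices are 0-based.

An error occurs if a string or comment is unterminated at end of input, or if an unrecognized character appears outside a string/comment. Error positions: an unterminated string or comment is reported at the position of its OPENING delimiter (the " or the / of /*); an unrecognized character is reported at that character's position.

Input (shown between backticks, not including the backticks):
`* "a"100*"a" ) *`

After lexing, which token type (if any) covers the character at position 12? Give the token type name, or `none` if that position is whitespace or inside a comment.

pos=0: emit STAR '*'
pos=2: enter STRING mode
pos=2: emit STR "a" (now at pos=5)
pos=5: emit NUM '100' (now at pos=8)
pos=8: emit STAR '*'
pos=9: enter STRING mode
pos=9: emit STR "a" (now at pos=12)
pos=13: emit RPAREN ')'
pos=15: emit STAR '*'
DONE. 7 tokens: [STAR, STR, NUM, STAR, STR, RPAREN, STAR]
Position 12: char is ' ' -> none

Answer: none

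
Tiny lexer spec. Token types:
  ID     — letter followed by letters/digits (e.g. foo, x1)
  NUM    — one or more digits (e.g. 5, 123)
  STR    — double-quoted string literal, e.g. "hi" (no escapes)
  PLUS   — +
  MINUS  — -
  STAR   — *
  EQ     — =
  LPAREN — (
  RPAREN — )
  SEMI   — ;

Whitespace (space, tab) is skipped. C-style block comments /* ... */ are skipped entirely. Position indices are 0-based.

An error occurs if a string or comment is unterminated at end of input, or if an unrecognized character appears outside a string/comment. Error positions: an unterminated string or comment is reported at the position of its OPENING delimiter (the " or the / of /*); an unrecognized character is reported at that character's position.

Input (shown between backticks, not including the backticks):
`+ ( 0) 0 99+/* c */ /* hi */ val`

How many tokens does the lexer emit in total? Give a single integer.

Answer: 8

Derivation:
pos=0: emit PLUS '+'
pos=2: emit LPAREN '('
pos=4: emit NUM '0' (now at pos=5)
pos=5: emit RPAREN ')'
pos=7: emit NUM '0' (now at pos=8)
pos=9: emit NUM '99' (now at pos=11)
pos=11: emit PLUS '+'
pos=12: enter COMMENT mode (saw '/*')
exit COMMENT mode (now at pos=19)
pos=20: enter COMMENT mode (saw '/*')
exit COMMENT mode (now at pos=28)
pos=29: emit ID 'val' (now at pos=32)
DONE. 8 tokens: [PLUS, LPAREN, NUM, RPAREN, NUM, NUM, PLUS, ID]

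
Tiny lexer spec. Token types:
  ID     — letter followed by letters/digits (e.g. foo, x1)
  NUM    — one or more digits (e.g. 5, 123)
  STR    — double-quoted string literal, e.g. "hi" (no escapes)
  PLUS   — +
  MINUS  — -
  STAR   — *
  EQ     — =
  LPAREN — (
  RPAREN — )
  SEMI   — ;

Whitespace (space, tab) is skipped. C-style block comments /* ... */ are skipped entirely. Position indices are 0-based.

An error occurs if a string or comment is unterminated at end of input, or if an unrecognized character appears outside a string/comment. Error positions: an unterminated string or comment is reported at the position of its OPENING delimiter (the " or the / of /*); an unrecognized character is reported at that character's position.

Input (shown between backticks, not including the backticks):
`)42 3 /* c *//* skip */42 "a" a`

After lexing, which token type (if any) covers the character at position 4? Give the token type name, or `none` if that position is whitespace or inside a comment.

Answer: NUM

Derivation:
pos=0: emit RPAREN ')'
pos=1: emit NUM '42' (now at pos=3)
pos=4: emit NUM '3' (now at pos=5)
pos=6: enter COMMENT mode (saw '/*')
exit COMMENT mode (now at pos=13)
pos=13: enter COMMENT mode (saw '/*')
exit COMMENT mode (now at pos=23)
pos=23: emit NUM '42' (now at pos=25)
pos=26: enter STRING mode
pos=26: emit STR "a" (now at pos=29)
pos=30: emit ID 'a' (now at pos=31)
DONE. 6 tokens: [RPAREN, NUM, NUM, NUM, STR, ID]
Position 4: char is '3' -> NUM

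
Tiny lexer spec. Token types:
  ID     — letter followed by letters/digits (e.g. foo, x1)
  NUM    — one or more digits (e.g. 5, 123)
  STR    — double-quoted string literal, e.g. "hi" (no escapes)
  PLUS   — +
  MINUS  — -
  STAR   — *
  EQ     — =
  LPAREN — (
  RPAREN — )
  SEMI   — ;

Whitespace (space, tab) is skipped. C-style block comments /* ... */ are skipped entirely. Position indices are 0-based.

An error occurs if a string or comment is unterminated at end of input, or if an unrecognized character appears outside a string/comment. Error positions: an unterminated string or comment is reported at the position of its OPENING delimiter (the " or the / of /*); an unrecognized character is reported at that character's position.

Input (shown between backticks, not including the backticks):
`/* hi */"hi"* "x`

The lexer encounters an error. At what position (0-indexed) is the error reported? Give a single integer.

Answer: 14

Derivation:
pos=0: enter COMMENT mode (saw '/*')
exit COMMENT mode (now at pos=8)
pos=8: enter STRING mode
pos=8: emit STR "hi" (now at pos=12)
pos=12: emit STAR '*'
pos=14: enter STRING mode
pos=14: ERROR — unterminated string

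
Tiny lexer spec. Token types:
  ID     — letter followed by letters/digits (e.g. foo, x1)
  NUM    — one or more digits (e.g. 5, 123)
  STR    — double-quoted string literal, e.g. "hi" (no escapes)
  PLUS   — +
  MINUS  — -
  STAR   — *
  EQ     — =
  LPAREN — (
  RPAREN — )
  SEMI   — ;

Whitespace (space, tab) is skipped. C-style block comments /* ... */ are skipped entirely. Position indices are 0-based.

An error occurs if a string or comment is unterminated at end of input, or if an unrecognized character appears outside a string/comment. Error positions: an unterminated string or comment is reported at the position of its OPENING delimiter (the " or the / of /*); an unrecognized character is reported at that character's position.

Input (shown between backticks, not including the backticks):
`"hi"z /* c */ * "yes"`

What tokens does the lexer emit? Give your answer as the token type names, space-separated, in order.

Answer: STR ID STAR STR

Derivation:
pos=0: enter STRING mode
pos=0: emit STR "hi" (now at pos=4)
pos=4: emit ID 'z' (now at pos=5)
pos=6: enter COMMENT mode (saw '/*')
exit COMMENT mode (now at pos=13)
pos=14: emit STAR '*'
pos=16: enter STRING mode
pos=16: emit STR "yes" (now at pos=21)
DONE. 4 tokens: [STR, ID, STAR, STR]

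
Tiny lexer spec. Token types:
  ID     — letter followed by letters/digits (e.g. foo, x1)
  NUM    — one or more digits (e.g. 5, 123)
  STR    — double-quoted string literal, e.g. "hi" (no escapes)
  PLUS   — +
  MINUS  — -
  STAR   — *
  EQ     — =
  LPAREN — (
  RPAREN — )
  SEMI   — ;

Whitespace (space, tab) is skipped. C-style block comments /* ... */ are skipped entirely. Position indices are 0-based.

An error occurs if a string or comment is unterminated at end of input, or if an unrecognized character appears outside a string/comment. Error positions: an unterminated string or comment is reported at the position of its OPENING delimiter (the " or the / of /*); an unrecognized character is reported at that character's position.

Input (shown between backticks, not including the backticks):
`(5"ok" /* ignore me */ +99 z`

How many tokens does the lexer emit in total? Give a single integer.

pos=0: emit LPAREN '('
pos=1: emit NUM '5' (now at pos=2)
pos=2: enter STRING mode
pos=2: emit STR "ok" (now at pos=6)
pos=7: enter COMMENT mode (saw '/*')
exit COMMENT mode (now at pos=22)
pos=23: emit PLUS '+'
pos=24: emit NUM '99' (now at pos=26)
pos=27: emit ID 'z' (now at pos=28)
DONE. 6 tokens: [LPAREN, NUM, STR, PLUS, NUM, ID]

Answer: 6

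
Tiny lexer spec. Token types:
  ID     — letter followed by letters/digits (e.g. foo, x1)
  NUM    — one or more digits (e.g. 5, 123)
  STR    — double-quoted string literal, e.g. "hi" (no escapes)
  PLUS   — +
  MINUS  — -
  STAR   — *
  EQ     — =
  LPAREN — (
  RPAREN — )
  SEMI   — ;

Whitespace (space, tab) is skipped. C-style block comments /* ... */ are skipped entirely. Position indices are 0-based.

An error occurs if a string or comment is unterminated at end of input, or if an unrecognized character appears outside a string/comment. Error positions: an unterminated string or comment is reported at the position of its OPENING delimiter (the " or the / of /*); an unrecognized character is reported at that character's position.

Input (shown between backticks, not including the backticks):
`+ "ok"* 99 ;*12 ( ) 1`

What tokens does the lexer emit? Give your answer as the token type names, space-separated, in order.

pos=0: emit PLUS '+'
pos=2: enter STRING mode
pos=2: emit STR "ok" (now at pos=6)
pos=6: emit STAR '*'
pos=8: emit NUM '99' (now at pos=10)
pos=11: emit SEMI ';'
pos=12: emit STAR '*'
pos=13: emit NUM '12' (now at pos=15)
pos=16: emit LPAREN '('
pos=18: emit RPAREN ')'
pos=20: emit NUM '1' (now at pos=21)
DONE. 10 tokens: [PLUS, STR, STAR, NUM, SEMI, STAR, NUM, LPAREN, RPAREN, NUM]

Answer: PLUS STR STAR NUM SEMI STAR NUM LPAREN RPAREN NUM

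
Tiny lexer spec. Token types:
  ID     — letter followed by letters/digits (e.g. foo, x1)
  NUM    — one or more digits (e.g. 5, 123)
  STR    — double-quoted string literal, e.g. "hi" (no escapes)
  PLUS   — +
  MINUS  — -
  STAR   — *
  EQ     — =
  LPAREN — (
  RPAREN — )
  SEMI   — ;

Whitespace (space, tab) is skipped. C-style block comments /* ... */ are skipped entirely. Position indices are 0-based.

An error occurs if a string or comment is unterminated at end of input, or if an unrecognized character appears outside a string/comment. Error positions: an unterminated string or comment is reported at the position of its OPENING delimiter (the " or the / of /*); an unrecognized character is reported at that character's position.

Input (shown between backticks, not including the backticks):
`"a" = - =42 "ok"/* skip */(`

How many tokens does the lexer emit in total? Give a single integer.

Answer: 7

Derivation:
pos=0: enter STRING mode
pos=0: emit STR "a" (now at pos=3)
pos=4: emit EQ '='
pos=6: emit MINUS '-'
pos=8: emit EQ '='
pos=9: emit NUM '42' (now at pos=11)
pos=12: enter STRING mode
pos=12: emit STR "ok" (now at pos=16)
pos=16: enter COMMENT mode (saw '/*')
exit COMMENT mode (now at pos=26)
pos=26: emit LPAREN '('
DONE. 7 tokens: [STR, EQ, MINUS, EQ, NUM, STR, LPAREN]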